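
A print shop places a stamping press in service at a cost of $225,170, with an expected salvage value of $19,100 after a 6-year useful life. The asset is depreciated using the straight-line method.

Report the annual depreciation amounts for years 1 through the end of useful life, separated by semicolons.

$34,345; $34,345; $34,345; $34,345; $34,345; $34,345

Depreciable base = $225,170 − $19,100 = $206,070.
Annual expense = $206,070 / 6 = $34,345.
End of year 1: book value $190,825.
End of year 2: book value $156,480.
End of year 3: book value $122,135.
End of year 4: book value $87,790.
End of year 5: book value $53,445.
End of year 6: book value $19,100.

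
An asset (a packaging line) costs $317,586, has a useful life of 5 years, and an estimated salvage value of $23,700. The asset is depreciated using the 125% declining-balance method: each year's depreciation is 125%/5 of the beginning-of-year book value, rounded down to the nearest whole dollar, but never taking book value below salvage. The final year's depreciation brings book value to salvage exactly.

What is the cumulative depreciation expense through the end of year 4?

$217,098

Depreciable base = $317,586 − $23,700 = $293,886.
Year 1: ⌊$317,586 × 125%/5⌋ = $79,396. Book value $238,190.
Year 2: ⌊$238,190 × 125%/5⌋ = $59,547. Book value $178,643.
Year 3: ⌊$178,643 × 125%/5⌋ = $44,660. Book value $133,983.
Year 4: ⌊$133,983 × 125%/5⌋ = $33,495. Book value $100,488.
Accumulated through year 4 = $317,586 − $100,488 = $217,098.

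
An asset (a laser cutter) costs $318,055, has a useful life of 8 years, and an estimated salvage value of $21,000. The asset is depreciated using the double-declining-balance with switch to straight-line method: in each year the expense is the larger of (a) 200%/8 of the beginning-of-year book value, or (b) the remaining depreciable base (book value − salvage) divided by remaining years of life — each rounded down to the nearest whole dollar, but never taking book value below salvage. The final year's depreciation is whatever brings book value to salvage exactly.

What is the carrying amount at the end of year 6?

$56,608

Depreciable base = $318,055 − $21,000 = $297,055.
Year 1: DB = ⌊$318,055 × 200%/8⌋ = $79,513; SL = ⌊$297,055/8⌋ = $37,131 → take DB $79,513. Book value $238,542.
Year 2: DB = ⌊$238,542 × 200%/8⌋ = $59,635; SL = ⌊$217,542/7⌋ = $31,077 → take DB $59,635. Book value $178,907.
Year 3: DB = ⌊$178,907 × 200%/8⌋ = $44,726; SL = ⌊$157,907/6⌋ = $26,317 → take DB $44,726. Book value $134,181.
Year 4: DB = ⌊$134,181 × 200%/8⌋ = $33,545; SL = ⌊$113,181/5⌋ = $22,636 → take DB $33,545. Book value $100,636.
Year 5: DB = ⌊$100,636 × 200%/8⌋ = $25,159; SL = ⌊$79,636/4⌋ = $19,909 → take DB $25,159. Book value $75,477.
Year 6: DB = ⌊$75,477 × 200%/8⌋ = $18,869; SL = ⌊$54,477/3⌋ = $18,159 → take DB $18,869. Book value $56,608.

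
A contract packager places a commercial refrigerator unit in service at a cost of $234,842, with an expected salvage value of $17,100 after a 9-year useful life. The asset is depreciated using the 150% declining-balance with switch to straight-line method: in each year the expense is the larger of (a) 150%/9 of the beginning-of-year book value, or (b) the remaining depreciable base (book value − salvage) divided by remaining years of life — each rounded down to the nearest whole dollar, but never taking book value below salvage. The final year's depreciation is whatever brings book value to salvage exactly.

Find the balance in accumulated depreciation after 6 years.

Depreciable base = $234,842 − $17,100 = $217,742.
Year 1: DB = ⌊$234,842 × 150%/9⌋ = $39,140; SL = ⌊$217,742/9⌋ = $24,193 → take DB $39,140. Book value $195,702.
Year 2: DB = ⌊$195,702 × 150%/9⌋ = $32,617; SL = ⌊$178,602/8⌋ = $22,325 → take DB $32,617. Book value $163,085.
Year 3: DB = ⌊$163,085 × 150%/9⌋ = $27,180; SL = ⌊$145,985/7⌋ = $20,855 → take DB $27,180. Book value $135,905.
Year 4: DB = ⌊$135,905 × 150%/9⌋ = $22,650; SL = ⌊$118,805/6⌋ = $19,800 → take DB $22,650. Book value $113,255.
Year 5: DB = ⌊$113,255 × 150%/9⌋ = $18,875; SL = ⌊$96,155/5⌋ = $19,231 → take SL $19,231. Book value $94,024.
Year 6: DB = ⌊$94,024 × 150%/9⌋ = $15,670; SL = ⌊$76,924/4⌋ = $19,231 → take SL $19,231. Book value $74,793.
Accumulated through year 6 = $234,842 − $74,793 = $160,049.

$160,049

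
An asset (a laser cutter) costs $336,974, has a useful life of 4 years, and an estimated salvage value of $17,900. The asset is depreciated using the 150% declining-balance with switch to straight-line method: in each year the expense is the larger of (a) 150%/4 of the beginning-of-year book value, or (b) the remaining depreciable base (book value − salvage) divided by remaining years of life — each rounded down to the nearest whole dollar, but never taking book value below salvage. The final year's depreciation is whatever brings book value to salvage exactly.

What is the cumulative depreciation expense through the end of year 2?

Depreciable base = $336,974 − $17,900 = $319,074.
Year 1: DB = ⌊$336,974 × 150%/4⌋ = $126,365; SL = ⌊$319,074/4⌋ = $79,768 → take DB $126,365. Book value $210,609.
Year 2: DB = ⌊$210,609 × 150%/4⌋ = $78,978; SL = ⌊$192,709/3⌋ = $64,236 → take DB $78,978. Book value $131,631.
Accumulated through year 2 = $336,974 − $131,631 = $205,343.

$205,343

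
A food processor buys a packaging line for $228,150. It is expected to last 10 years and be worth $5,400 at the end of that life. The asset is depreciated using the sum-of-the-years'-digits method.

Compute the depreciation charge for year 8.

Depreciable base = $228,150 − $5,400 = $222,750.
Sum of the years' digits = 10+9+8+7+6+5+4+3+2+1 = 55.
Year 1: $222,750 × 10/55 = $40,500. Book value $187,650.
Year 2: $222,750 × 9/55 = $36,450. Book value $151,200.
Year 3: $222,750 × 8/55 = $32,400. Book value $118,800.
Year 4: $222,750 × 7/55 = $28,350. Book value $90,450.
Year 5: $222,750 × 6/55 = $24,300. Book value $66,150.
Year 6: $222,750 × 5/55 = $20,250. Book value $45,900.
Year 7: $222,750 × 4/55 = $16,200. Book value $29,700.
Year 8: $222,750 × 3/55 = $12,150. Book value $17,550.

$12,150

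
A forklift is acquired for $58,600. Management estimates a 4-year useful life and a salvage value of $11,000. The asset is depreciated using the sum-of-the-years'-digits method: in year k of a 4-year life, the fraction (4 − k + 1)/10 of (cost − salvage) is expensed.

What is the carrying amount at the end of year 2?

Depreciable base = $58,600 − $11,000 = $47,600.
Sum of the years' digits = 4+3+2+1 = 10.
Year 1: $47,600 × 4/10 = $19,040. Book value $39,560.
Year 2: $47,600 × 3/10 = $14,280. Book value $25,280.

$25,280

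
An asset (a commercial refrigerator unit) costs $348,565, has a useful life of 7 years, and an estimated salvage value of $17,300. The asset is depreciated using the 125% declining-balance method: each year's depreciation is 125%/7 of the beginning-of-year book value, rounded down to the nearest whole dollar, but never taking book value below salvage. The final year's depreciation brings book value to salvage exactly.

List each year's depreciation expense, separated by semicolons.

Depreciable base = $348,565 − $17,300 = $331,265.
Year 1: ⌊$348,565 × 125%/7⌋ = $62,243. Book value $286,322.
Year 2: ⌊$286,322 × 125%/7⌋ = $51,128. Book value $235,194.
Year 3: ⌊$235,194 × 125%/7⌋ = $41,998. Book value $193,196.
Year 4: ⌊$193,196 × 125%/7⌋ = $34,499. Book value $158,697.
Year 5: ⌊$158,697 × 125%/7⌋ = $28,338. Book value $130,359.
Year 6: ⌊$130,359 × 125%/7⌋ = $23,278. Book value $107,081.
Year 7 (final): $107,081 − $17,300 = $89,781. Book value $17,300.

$62,243; $51,128; $41,998; $34,499; $28,338; $23,278; $89,781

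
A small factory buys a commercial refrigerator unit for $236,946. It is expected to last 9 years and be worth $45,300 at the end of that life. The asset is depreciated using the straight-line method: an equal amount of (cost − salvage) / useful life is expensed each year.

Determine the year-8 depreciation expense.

Depreciable base = $236,946 − $45,300 = $191,646.
Annual expense = $191,646 / 9 = $21,294.

$21,294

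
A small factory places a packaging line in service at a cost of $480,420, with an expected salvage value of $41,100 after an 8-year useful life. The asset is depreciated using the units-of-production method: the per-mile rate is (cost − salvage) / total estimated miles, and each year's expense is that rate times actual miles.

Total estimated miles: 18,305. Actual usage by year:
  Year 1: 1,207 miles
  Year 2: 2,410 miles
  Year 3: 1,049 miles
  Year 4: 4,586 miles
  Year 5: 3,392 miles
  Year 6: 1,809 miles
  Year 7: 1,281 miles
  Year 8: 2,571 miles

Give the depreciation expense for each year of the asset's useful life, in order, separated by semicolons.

$28,968; $57,840; $25,176; $110,064; $81,408; $43,416; $30,744; $61,704

Depreciable base = $480,420 − $41,100 = $439,320.
Rate = $439,320 / 18,305 miles = $24 per mile.
Year 1: 1,207 × $24 = $28,968. Book value $451,452.
Year 2: 2,410 × $24 = $57,840. Book value $393,612.
Year 3: 1,049 × $24 = $25,176. Book value $368,436.
Year 4: 4,586 × $24 = $110,064. Book value $258,372.
Year 5: 3,392 × $24 = $81,408. Book value $176,964.
Year 6: 1,809 × $24 = $43,416. Book value $133,548.
Year 7: 1,281 × $24 = $30,744. Book value $102,804.
Year 8: 2,571 × $24 = $61,704. Book value $41,100.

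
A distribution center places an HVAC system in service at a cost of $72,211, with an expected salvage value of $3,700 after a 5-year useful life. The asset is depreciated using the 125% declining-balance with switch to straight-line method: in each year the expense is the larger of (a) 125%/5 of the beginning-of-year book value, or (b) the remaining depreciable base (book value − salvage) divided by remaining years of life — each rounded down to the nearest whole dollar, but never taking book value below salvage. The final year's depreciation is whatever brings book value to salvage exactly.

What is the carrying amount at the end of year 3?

Depreciable base = $72,211 − $3,700 = $68,511.
Year 1: DB = ⌊$72,211 × 125%/5⌋ = $18,052; SL = ⌊$68,511/5⌋ = $13,702 → take DB $18,052. Book value $54,159.
Year 2: DB = ⌊$54,159 × 125%/5⌋ = $13,539; SL = ⌊$50,459/4⌋ = $12,614 → take DB $13,539. Book value $40,620.
Year 3: DB = ⌊$40,620 × 125%/5⌋ = $10,155; SL = ⌊$36,920/3⌋ = $12,306 → take SL $12,306. Book value $28,314.

$28,314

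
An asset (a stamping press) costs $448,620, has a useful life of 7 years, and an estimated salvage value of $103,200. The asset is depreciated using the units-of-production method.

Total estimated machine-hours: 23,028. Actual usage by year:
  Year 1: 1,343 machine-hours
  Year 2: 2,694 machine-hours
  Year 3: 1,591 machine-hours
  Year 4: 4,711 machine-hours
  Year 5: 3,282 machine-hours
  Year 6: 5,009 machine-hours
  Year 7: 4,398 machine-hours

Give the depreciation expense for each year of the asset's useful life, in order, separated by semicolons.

Depreciable base = $448,620 − $103,200 = $345,420.
Rate = $345,420 / 23,028 machine-hours = $15 per machine-hour.
Year 1: 1,343 × $15 = $20,145. Book value $428,475.
Year 2: 2,694 × $15 = $40,410. Book value $388,065.
Year 3: 1,591 × $15 = $23,865. Book value $364,200.
Year 4: 4,711 × $15 = $70,665. Book value $293,535.
Year 5: 3,282 × $15 = $49,230. Book value $244,305.
Year 6: 5,009 × $15 = $75,135. Book value $169,170.
Year 7: 4,398 × $15 = $65,970. Book value $103,200.

$20,145; $40,410; $23,865; $70,665; $49,230; $75,135; $65,970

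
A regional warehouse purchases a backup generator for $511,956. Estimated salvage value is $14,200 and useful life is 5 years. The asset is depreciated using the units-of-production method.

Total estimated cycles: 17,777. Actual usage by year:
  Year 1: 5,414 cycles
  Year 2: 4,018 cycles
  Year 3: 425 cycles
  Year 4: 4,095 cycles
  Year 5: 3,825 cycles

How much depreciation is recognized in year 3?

$11,900

Depreciable base = $511,956 − $14,200 = $497,756.
Rate = $497,756 / 17,777 cycles = $28 per cycle.
Year 1: 5,414 × $28 = $151,592. Book value $360,364.
Year 2: 4,018 × $28 = $112,504. Book value $247,860.
Year 3: 425 × $28 = $11,900. Book value $235,960.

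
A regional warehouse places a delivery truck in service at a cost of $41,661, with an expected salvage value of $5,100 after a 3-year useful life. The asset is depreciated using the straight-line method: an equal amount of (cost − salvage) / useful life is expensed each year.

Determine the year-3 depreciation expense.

$12,187

Depreciable base = $41,661 − $5,100 = $36,561.
Annual expense = $36,561 / 3 = $12,187.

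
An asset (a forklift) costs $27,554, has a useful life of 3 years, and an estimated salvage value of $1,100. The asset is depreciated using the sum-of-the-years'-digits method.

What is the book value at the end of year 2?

$5,509

Depreciable base = $27,554 − $1,100 = $26,454.
Sum of the years' digits = 3+2+1 = 6.
Year 1: $26,454 × 3/6 = $13,227. Book value $14,327.
Year 2: $26,454 × 2/6 = $8,818. Book value $5,509.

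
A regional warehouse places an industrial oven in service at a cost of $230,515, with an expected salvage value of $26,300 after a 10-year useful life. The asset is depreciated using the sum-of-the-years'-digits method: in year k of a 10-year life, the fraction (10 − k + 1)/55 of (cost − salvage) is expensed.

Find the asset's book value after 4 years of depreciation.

$104,273

Depreciable base = $230,515 − $26,300 = $204,215.
Sum of the years' digits = 10+9+8+7+6+5+4+3+2+1 = 55.
Year 1: $204,215 × 10/55 = $37,130. Book value $193,385.
Year 2: $204,215 × 9/55 = $33,417. Book value $159,968.
Year 3: $204,215 × 8/55 = $29,704. Book value $130,264.
Year 4: $204,215 × 7/55 = $25,991. Book value $104,273.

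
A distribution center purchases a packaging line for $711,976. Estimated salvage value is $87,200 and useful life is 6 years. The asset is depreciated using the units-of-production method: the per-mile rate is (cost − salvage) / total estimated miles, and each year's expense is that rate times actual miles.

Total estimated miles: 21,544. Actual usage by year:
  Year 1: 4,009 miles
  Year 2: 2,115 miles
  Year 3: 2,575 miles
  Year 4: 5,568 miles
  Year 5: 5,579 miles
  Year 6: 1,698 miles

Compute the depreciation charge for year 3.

Depreciable base = $711,976 − $87,200 = $624,776.
Rate = $624,776 / 21,544 miles = $29 per mile.
Year 1: 4,009 × $29 = $116,261. Book value $595,715.
Year 2: 2,115 × $29 = $61,335. Book value $534,380.
Year 3: 2,575 × $29 = $74,675. Book value $459,705.

$74,675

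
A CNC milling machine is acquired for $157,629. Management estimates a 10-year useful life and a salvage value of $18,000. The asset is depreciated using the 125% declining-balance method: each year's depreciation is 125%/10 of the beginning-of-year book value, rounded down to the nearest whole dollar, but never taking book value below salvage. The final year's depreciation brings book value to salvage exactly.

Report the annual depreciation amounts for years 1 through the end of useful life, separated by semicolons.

$19,703; $17,240; $15,085; $13,200; $11,550; $10,106; $8,843; $7,737; $6,770; $29,395

Depreciable base = $157,629 − $18,000 = $139,629.
Year 1: ⌊$157,629 × 125%/10⌋ = $19,703. Book value $137,926.
Year 2: ⌊$137,926 × 125%/10⌋ = $17,240. Book value $120,686.
Year 3: ⌊$120,686 × 125%/10⌋ = $15,085. Book value $105,601.
Year 4: ⌊$105,601 × 125%/10⌋ = $13,200. Book value $92,401.
Year 5: ⌊$92,401 × 125%/10⌋ = $11,550. Book value $80,851.
Year 6: ⌊$80,851 × 125%/10⌋ = $10,106. Book value $70,745.
Year 7: ⌊$70,745 × 125%/10⌋ = $8,843. Book value $61,902.
Year 8: ⌊$61,902 × 125%/10⌋ = $7,737. Book value $54,165.
Year 9: ⌊$54,165 × 125%/10⌋ = $6,770. Book value $47,395.
Year 10 (final): $47,395 − $18,000 = $29,395. Book value $18,000.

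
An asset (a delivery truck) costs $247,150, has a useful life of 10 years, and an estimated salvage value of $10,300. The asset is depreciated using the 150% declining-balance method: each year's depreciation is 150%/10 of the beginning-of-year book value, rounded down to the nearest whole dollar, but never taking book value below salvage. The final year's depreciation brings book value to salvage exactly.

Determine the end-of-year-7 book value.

Depreciable base = $247,150 − $10,300 = $236,850.
Year 1: ⌊$247,150 × 150%/10⌋ = $37,072. Book value $210,078.
Year 2: ⌊$210,078 × 150%/10⌋ = $31,511. Book value $178,567.
Year 3: ⌊$178,567 × 150%/10⌋ = $26,785. Book value $151,782.
Year 4: ⌊$151,782 × 150%/10⌋ = $22,767. Book value $129,015.
Year 5: ⌊$129,015 × 150%/10⌋ = $19,352. Book value $109,663.
Year 6: ⌊$109,663 × 150%/10⌋ = $16,449. Book value $93,214.
Year 7: ⌊$93,214 × 150%/10⌋ = $13,982. Book value $79,232.

$79,232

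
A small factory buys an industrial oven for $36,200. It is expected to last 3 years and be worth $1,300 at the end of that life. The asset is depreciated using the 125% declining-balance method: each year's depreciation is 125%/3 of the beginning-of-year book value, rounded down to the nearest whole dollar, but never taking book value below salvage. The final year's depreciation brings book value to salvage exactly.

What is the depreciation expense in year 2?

Depreciable base = $36,200 − $1,300 = $34,900.
Year 1: ⌊$36,200 × 125%/3⌋ = $15,083. Book value $21,117.
Year 2: ⌊$21,117 × 125%/3⌋ = $8,798. Book value $12,319.

$8,798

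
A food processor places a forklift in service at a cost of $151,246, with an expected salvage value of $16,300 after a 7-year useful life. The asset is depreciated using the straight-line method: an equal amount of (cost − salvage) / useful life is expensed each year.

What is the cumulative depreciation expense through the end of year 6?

Depreciable base = $151,246 − $16,300 = $134,946.
Annual expense = $134,946 / 7 = $19,278.
End of year 1: book value $131,968.
End of year 2: book value $112,690.
End of year 3: book value $93,412.
End of year 4: book value $74,134.
End of year 5: book value $54,856.
End of year 6: book value $35,578.
Accumulated through year 6 = $151,246 − $35,578 = $115,668.

$115,668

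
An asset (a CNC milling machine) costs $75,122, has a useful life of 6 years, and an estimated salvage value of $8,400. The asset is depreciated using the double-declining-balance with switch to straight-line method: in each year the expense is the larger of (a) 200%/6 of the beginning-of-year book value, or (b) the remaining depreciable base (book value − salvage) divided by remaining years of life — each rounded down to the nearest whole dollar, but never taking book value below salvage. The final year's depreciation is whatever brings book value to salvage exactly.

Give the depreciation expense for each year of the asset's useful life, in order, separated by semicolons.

Depreciable base = $75,122 − $8,400 = $66,722.
Year 1: DB = ⌊$75,122 × 200%/6⌋ = $25,040; SL = ⌊$66,722/6⌋ = $11,120 → take DB $25,040. Book value $50,082.
Year 2: DB = ⌊$50,082 × 200%/6⌋ = $16,694; SL = ⌊$41,682/5⌋ = $8,336 → take DB $16,694. Book value $33,388.
Year 3: DB = ⌊$33,388 × 200%/6⌋ = $11,129; SL = ⌊$24,988/4⌋ = $6,247 → take DB $11,129. Book value $22,259.
Year 4: DB = ⌊$22,259 × 200%/6⌋ = $7,419; SL = ⌊$13,859/3⌋ = $4,619 → take DB $7,419. Book value $14,840.
Year 5: DB = ⌊$14,840 × 200%/6⌋ = $4,946; SL = ⌊$6,440/2⌋ = $3,220 → take DB $4,946. Book value $9,894.
Year 6 (final): $9,894 − $8,400 = $1,494. Book value $8,400.

$25,040; $16,694; $11,129; $7,419; $4,946; $1,494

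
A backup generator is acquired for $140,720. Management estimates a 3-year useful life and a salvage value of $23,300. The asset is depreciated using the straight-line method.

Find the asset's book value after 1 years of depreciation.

$101,580

Depreciable base = $140,720 − $23,300 = $117,420.
Annual expense = $117,420 / 3 = $39,140.
End of year 1: book value $101,580.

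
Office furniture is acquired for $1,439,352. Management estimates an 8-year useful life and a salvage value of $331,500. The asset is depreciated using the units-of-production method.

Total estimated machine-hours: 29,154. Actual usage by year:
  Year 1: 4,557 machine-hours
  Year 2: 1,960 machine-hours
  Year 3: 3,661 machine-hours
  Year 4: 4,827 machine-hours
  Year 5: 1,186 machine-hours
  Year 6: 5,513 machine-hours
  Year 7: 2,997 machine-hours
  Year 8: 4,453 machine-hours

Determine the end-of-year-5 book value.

$824,094

Depreciable base = $1,439,352 − $331,500 = $1,107,852.
Rate = $1,107,852 / 29,154 machine-hours = $38 per machine-hour.
Year 1: 4,557 × $38 = $173,166. Book value $1,266,186.
Year 2: 1,960 × $38 = $74,480. Book value $1,191,706.
Year 3: 3,661 × $38 = $139,118. Book value $1,052,588.
Year 4: 4,827 × $38 = $183,426. Book value $869,162.
Year 5: 1,186 × $38 = $45,068. Book value $824,094.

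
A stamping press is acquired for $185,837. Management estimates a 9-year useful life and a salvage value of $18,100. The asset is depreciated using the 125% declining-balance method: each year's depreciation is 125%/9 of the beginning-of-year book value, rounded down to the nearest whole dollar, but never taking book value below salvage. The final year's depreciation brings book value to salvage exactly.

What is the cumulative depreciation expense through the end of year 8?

$129,651

Depreciable base = $185,837 − $18,100 = $167,737.
Year 1: ⌊$185,837 × 125%/9⌋ = $25,810. Book value $160,027.
Year 2: ⌊$160,027 × 125%/9⌋ = $22,225. Book value $137,802.
Year 3: ⌊$137,802 × 125%/9⌋ = $19,139. Book value $118,663.
Year 4: ⌊$118,663 × 125%/9⌋ = $16,480. Book value $102,183.
Year 5: ⌊$102,183 × 125%/9⌋ = $14,192. Book value $87,991.
Year 6: ⌊$87,991 × 125%/9⌋ = $12,220. Book value $75,771.
Year 7: ⌊$75,771 × 125%/9⌋ = $10,523. Book value $65,248.
Year 8: ⌊$65,248 × 125%/9⌋ = $9,062. Book value $56,186.
Accumulated through year 8 = $185,837 − $56,186 = $129,651.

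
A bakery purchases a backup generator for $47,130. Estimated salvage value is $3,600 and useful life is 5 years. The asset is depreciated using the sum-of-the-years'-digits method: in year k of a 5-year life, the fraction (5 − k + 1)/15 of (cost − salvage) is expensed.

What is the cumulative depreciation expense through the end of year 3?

Depreciable base = $47,130 − $3,600 = $43,530.
Sum of the years' digits = 5+4+3+2+1 = 15.
Year 1: $43,530 × 5/15 = $14,510. Book value $32,620.
Year 2: $43,530 × 4/15 = $11,608. Book value $21,012.
Year 3: $43,530 × 3/15 = $8,706. Book value $12,306.
Accumulated through year 3 = $47,130 − $12,306 = $34,824.

$34,824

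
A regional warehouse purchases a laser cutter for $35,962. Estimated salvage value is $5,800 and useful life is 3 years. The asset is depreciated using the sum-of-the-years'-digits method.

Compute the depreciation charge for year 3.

$5,027

Depreciable base = $35,962 − $5,800 = $30,162.
Sum of the years' digits = 3+2+1 = 6.
Year 1: $30,162 × 3/6 = $15,081. Book value $20,881.
Year 2: $30,162 × 2/6 = $10,054. Book value $10,827.
Year 3: $30,162 × 1/6 = $5,027. Book value $5,800.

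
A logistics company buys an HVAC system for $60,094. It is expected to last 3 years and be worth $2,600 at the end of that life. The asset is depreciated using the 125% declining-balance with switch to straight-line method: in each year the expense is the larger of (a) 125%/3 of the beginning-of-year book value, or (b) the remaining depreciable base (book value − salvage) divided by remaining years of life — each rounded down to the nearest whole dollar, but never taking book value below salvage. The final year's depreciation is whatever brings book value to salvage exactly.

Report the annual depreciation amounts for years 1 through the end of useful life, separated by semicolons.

Depreciable base = $60,094 − $2,600 = $57,494.
Year 1: DB = ⌊$60,094 × 125%/3⌋ = $25,039; SL = ⌊$57,494/3⌋ = $19,164 → take DB $25,039. Book value $35,055.
Year 2: DB = ⌊$35,055 × 125%/3⌋ = $14,606; SL = ⌊$32,455/2⌋ = $16,227 → take SL $16,227. Book value $18,828.
Year 3 (final): $18,828 − $2,600 = $16,228. Book value $2,600.

$25,039; $16,227; $16,228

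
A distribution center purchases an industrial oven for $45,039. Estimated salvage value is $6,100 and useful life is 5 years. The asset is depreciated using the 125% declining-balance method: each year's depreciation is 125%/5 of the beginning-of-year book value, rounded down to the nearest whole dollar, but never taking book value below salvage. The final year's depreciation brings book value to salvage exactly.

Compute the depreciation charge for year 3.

$6,333

Depreciable base = $45,039 − $6,100 = $38,939.
Year 1: ⌊$45,039 × 125%/5⌋ = $11,259. Book value $33,780.
Year 2: ⌊$33,780 × 125%/5⌋ = $8,445. Book value $25,335.
Year 3: ⌊$25,335 × 125%/5⌋ = $6,333. Book value $19,002.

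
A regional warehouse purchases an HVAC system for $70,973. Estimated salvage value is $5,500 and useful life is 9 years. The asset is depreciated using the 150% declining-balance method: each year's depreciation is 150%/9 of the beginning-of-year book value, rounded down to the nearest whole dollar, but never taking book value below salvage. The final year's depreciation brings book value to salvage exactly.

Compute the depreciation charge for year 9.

$11,009

Depreciable base = $70,973 − $5,500 = $65,473.
Year 1: ⌊$70,973 × 150%/9⌋ = $11,828. Book value $59,145.
Year 2: ⌊$59,145 × 150%/9⌋ = $9,857. Book value $49,288.
Year 3: ⌊$49,288 × 150%/9⌋ = $8,214. Book value $41,074.
Year 4: ⌊$41,074 × 150%/9⌋ = $6,845. Book value $34,229.
Year 5: ⌊$34,229 × 150%/9⌋ = $5,704. Book value $28,525.
Year 6: ⌊$28,525 × 150%/9⌋ = $4,754. Book value $23,771.
Year 7: ⌊$23,771 × 150%/9⌋ = $3,961. Book value $19,810.
Year 8: ⌊$19,810 × 150%/9⌋ = $3,301. Book value $16,509.
Year 9 (final): $16,509 − $5,500 = $11,009. Book value $5,500.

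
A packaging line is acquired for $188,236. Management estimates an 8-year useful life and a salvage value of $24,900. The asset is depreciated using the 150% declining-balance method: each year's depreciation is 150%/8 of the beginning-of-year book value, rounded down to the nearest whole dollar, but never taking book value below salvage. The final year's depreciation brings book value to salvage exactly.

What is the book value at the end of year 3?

$100,967

Depreciable base = $188,236 − $24,900 = $163,336.
Year 1: ⌊$188,236 × 150%/8⌋ = $35,294. Book value $152,942.
Year 2: ⌊$152,942 × 150%/8⌋ = $28,676. Book value $124,266.
Year 3: ⌊$124,266 × 150%/8⌋ = $23,299. Book value $100,967.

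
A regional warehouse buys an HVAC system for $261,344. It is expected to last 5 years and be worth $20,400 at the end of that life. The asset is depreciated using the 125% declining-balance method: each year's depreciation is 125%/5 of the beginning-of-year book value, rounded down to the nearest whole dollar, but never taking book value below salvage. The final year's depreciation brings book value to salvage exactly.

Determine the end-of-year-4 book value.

$82,692

Depreciable base = $261,344 − $20,400 = $240,944.
Year 1: ⌊$261,344 × 125%/5⌋ = $65,336. Book value $196,008.
Year 2: ⌊$196,008 × 125%/5⌋ = $49,002. Book value $147,006.
Year 3: ⌊$147,006 × 125%/5⌋ = $36,751. Book value $110,255.
Year 4: ⌊$110,255 × 125%/5⌋ = $27,563. Book value $82,692.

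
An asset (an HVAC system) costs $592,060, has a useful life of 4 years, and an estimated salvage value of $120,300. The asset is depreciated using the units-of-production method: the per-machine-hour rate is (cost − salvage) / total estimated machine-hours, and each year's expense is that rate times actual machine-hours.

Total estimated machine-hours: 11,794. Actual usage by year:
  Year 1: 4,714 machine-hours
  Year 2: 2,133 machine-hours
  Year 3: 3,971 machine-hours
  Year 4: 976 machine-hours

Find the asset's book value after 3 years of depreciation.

Depreciable base = $592,060 − $120,300 = $471,760.
Rate = $471,760 / 11,794 machine-hours = $40 per machine-hour.
Year 1: 4,714 × $40 = $188,560. Book value $403,500.
Year 2: 2,133 × $40 = $85,320. Book value $318,180.
Year 3: 3,971 × $40 = $158,840. Book value $159,340.

$159,340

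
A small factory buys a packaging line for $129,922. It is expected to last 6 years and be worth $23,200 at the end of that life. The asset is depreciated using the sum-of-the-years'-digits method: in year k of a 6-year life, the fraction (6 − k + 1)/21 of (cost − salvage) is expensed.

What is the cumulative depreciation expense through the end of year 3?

$76,230

Depreciable base = $129,922 − $23,200 = $106,722.
Sum of the years' digits = 6+5+4+3+2+1 = 21.
Year 1: $106,722 × 6/21 = $30,492. Book value $99,430.
Year 2: $106,722 × 5/21 = $25,410. Book value $74,020.
Year 3: $106,722 × 4/21 = $20,328. Book value $53,692.
Accumulated through year 3 = $129,922 − $53,692 = $76,230.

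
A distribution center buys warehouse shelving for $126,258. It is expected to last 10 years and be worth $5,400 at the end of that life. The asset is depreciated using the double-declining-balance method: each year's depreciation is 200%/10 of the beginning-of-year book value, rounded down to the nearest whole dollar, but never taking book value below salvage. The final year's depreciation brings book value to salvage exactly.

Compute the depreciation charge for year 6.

Depreciable base = $126,258 − $5,400 = $120,858.
Year 1: ⌊$126,258 × 200%/10⌋ = $25,251. Book value $101,007.
Year 2: ⌊$101,007 × 200%/10⌋ = $20,201. Book value $80,806.
Year 3: ⌊$80,806 × 200%/10⌋ = $16,161. Book value $64,645.
Year 4: ⌊$64,645 × 200%/10⌋ = $12,929. Book value $51,716.
Year 5: ⌊$51,716 × 200%/10⌋ = $10,343. Book value $41,373.
Year 6: ⌊$41,373 × 200%/10⌋ = $8,274. Book value $33,099.

$8,274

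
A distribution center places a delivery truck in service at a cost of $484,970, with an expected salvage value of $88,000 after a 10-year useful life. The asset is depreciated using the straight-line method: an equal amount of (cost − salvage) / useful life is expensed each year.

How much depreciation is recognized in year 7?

$39,697

Depreciable base = $484,970 − $88,000 = $396,970.
Annual expense = $396,970 / 10 = $39,697.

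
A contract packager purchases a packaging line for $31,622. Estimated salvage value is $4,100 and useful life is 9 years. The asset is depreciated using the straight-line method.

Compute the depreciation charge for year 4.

Depreciable base = $31,622 − $4,100 = $27,522.
Annual expense = $27,522 / 9 = $3,058.

$3,058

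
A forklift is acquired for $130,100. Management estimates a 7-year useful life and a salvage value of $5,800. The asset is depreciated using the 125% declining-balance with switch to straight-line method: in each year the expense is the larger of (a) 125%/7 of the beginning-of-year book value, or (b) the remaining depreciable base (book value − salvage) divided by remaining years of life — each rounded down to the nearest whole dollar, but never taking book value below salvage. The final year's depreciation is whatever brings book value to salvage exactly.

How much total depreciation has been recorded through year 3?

$58,712

Depreciable base = $130,100 − $5,800 = $124,300.
Year 1: DB = ⌊$130,100 × 125%/7⌋ = $23,232; SL = ⌊$124,300/7⌋ = $17,757 → take DB $23,232. Book value $106,868.
Year 2: DB = ⌊$106,868 × 125%/7⌋ = $19,083; SL = ⌊$101,068/6⌋ = $16,844 → take DB $19,083. Book value $87,785.
Year 3: DB = ⌊$87,785 × 125%/7⌋ = $15,675; SL = ⌊$81,985/5⌋ = $16,397 → take SL $16,397. Book value $71,388.
Accumulated through year 3 = $130,100 − $71,388 = $58,712.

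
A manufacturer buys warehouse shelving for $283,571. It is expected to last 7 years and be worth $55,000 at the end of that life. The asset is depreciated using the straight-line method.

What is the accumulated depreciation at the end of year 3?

Depreciable base = $283,571 − $55,000 = $228,571.
Annual expense = $228,571 / 7 = $32,653.
End of year 1: book value $250,918.
End of year 2: book value $218,265.
End of year 3: book value $185,612.
Accumulated through year 3 = $283,571 − $185,612 = $97,959.

$97,959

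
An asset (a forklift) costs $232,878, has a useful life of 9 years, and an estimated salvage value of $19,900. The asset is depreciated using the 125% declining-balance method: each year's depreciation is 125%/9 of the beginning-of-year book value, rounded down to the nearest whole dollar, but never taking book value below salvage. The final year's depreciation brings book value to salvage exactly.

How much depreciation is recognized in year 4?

$20,652

Depreciable base = $232,878 − $19,900 = $212,978.
Year 1: ⌊$232,878 × 125%/9⌋ = $32,344. Book value $200,534.
Year 2: ⌊$200,534 × 125%/9⌋ = $27,851. Book value $172,683.
Year 3: ⌊$172,683 × 125%/9⌋ = $23,983. Book value $148,700.
Year 4: ⌊$148,700 × 125%/9⌋ = $20,652. Book value $128,048.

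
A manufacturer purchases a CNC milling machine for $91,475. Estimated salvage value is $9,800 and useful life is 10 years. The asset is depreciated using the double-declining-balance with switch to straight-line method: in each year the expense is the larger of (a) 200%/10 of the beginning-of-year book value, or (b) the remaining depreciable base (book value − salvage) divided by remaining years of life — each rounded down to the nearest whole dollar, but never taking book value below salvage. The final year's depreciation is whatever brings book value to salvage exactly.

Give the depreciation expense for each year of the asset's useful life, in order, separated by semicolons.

Depreciable base = $91,475 − $9,800 = $81,675.
Year 1: DB = ⌊$91,475 × 200%/10⌋ = $18,295; SL = ⌊$81,675/10⌋ = $8,167 → take DB $18,295. Book value $73,180.
Year 2: DB = ⌊$73,180 × 200%/10⌋ = $14,636; SL = ⌊$63,380/9⌋ = $7,042 → take DB $14,636. Book value $58,544.
Year 3: DB = ⌊$58,544 × 200%/10⌋ = $11,708; SL = ⌊$48,744/8⌋ = $6,093 → take DB $11,708. Book value $46,836.
Year 4: DB = ⌊$46,836 × 200%/10⌋ = $9,367; SL = ⌊$37,036/7⌋ = $5,290 → take DB $9,367. Book value $37,469.
Year 5: DB = ⌊$37,469 × 200%/10⌋ = $7,493; SL = ⌊$27,669/6⌋ = $4,611 → take DB $7,493. Book value $29,976.
Year 6: DB = ⌊$29,976 × 200%/10⌋ = $5,995; SL = ⌊$20,176/5⌋ = $4,035 → take DB $5,995. Book value $23,981.
Year 7: DB = ⌊$23,981 × 200%/10⌋ = $4,796; SL = ⌊$14,181/4⌋ = $3,545 → take DB $4,796. Book value $19,185.
Year 8: DB = ⌊$19,185 × 200%/10⌋ = $3,837; SL = ⌊$9,385/3⌋ = $3,128 → take DB $3,837. Book value $15,348.
Year 9: DB = ⌊$15,348 × 200%/10⌋ = $3,069; SL = ⌊$5,548/2⌋ = $2,774 → take DB $3,069. Book value $12,279.
Year 10 (final): $12,279 − $9,800 = $2,479. Book value $9,800.

$18,295; $14,636; $11,708; $9,367; $7,493; $5,995; $4,796; $3,837; $3,069; $2,479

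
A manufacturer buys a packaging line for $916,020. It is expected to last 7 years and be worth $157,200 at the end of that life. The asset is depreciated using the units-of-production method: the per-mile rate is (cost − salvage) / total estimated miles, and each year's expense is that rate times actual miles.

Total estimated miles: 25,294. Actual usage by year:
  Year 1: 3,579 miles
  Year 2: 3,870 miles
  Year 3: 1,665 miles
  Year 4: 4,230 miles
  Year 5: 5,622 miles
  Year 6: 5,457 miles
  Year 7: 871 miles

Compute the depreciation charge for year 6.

Depreciable base = $916,020 − $157,200 = $758,820.
Rate = $758,820 / 25,294 miles = $30 per mile.
Year 1: 3,579 × $30 = $107,370. Book value $808,650.
Year 2: 3,870 × $30 = $116,100. Book value $692,550.
Year 3: 1,665 × $30 = $49,950. Book value $642,600.
Year 4: 4,230 × $30 = $126,900. Book value $515,700.
Year 5: 5,622 × $30 = $168,660. Book value $347,040.
Year 6: 5,457 × $30 = $163,710. Book value $183,330.

$163,710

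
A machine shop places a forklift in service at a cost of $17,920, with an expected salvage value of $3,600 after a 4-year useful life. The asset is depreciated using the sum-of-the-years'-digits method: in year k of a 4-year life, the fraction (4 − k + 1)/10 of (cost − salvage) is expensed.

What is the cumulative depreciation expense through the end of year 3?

$12,888

Depreciable base = $17,920 − $3,600 = $14,320.
Sum of the years' digits = 4+3+2+1 = 10.
Year 1: $14,320 × 4/10 = $5,728. Book value $12,192.
Year 2: $14,320 × 3/10 = $4,296. Book value $7,896.
Year 3: $14,320 × 2/10 = $2,864. Book value $5,032.
Accumulated through year 3 = $17,920 − $5,032 = $12,888.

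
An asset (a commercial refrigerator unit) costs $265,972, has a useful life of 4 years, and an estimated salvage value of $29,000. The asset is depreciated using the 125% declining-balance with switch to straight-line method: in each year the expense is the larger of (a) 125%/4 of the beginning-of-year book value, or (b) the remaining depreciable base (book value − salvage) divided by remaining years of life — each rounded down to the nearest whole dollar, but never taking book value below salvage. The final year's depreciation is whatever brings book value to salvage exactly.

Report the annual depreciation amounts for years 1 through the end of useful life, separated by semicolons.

Depreciable base = $265,972 − $29,000 = $236,972.
Year 1: DB = ⌊$265,972 × 125%/4⌋ = $83,116; SL = ⌊$236,972/4⌋ = $59,243 → take DB $83,116. Book value $182,856.
Year 2: DB = ⌊$182,856 × 125%/4⌋ = $57,142; SL = ⌊$153,856/3⌋ = $51,285 → take DB $57,142. Book value $125,714.
Year 3: DB = ⌊$125,714 × 125%/4⌋ = $39,285; SL = ⌊$96,714/2⌋ = $48,357 → take SL $48,357. Book value $77,357.
Year 4 (final): $77,357 − $29,000 = $48,357. Book value $29,000.

$83,116; $57,142; $48,357; $48,357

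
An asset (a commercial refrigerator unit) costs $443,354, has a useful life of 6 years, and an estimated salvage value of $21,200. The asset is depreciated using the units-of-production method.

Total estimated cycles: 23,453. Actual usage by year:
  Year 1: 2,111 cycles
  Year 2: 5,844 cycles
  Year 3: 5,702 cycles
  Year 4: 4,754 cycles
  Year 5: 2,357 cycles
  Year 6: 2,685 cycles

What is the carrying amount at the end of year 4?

Depreciable base = $443,354 − $21,200 = $422,154.
Rate = $422,154 / 23,453 cycles = $18 per cycle.
Year 1: 2,111 × $18 = $37,998. Book value $405,356.
Year 2: 5,844 × $18 = $105,192. Book value $300,164.
Year 3: 5,702 × $18 = $102,636. Book value $197,528.
Year 4: 4,754 × $18 = $85,572. Book value $111,956.

$111,956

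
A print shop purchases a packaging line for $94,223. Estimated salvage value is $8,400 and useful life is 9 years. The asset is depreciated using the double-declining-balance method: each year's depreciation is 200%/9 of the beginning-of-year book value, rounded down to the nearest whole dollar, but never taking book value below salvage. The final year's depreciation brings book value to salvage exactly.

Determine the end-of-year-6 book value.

Depreciable base = $94,223 − $8,400 = $85,823.
Year 1: ⌊$94,223 × 200%/9⌋ = $20,938. Book value $73,285.
Year 2: ⌊$73,285 × 200%/9⌋ = $16,285. Book value $57,000.
Year 3: ⌊$57,000 × 200%/9⌋ = $12,666. Book value $44,334.
Year 4: ⌊$44,334 × 200%/9⌋ = $9,852. Book value $34,482.
Year 5: ⌊$34,482 × 200%/9⌋ = $7,662. Book value $26,820.
Year 6: ⌊$26,820 × 200%/9⌋ = $5,960. Book value $20,860.

$20,860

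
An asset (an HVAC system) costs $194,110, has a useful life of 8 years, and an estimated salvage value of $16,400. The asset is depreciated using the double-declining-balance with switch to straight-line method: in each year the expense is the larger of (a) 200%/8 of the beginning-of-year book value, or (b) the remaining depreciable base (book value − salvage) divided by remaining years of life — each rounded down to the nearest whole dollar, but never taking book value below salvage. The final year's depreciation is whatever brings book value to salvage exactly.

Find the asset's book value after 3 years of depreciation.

Depreciable base = $194,110 − $16,400 = $177,710.
Year 1: DB = ⌊$194,110 × 200%/8⌋ = $48,527; SL = ⌊$177,710/8⌋ = $22,213 → take DB $48,527. Book value $145,583.
Year 2: DB = ⌊$145,583 × 200%/8⌋ = $36,395; SL = ⌊$129,183/7⌋ = $18,454 → take DB $36,395. Book value $109,188.
Year 3: DB = ⌊$109,188 × 200%/8⌋ = $27,297; SL = ⌊$92,788/6⌋ = $15,464 → take DB $27,297. Book value $81,891.

$81,891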